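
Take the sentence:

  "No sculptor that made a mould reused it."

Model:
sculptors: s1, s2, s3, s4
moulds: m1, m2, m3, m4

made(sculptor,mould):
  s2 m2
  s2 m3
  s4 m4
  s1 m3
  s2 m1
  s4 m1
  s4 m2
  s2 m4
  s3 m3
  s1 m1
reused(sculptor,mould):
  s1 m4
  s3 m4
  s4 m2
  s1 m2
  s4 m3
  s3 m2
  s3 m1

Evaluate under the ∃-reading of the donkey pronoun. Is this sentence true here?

False

"it" takes "a mould" as antecedent — a donkey pronoun bound across the clause boundary.
Truth condition: for no (s,m) with made(s,m) does reused(s,m) hold.
Restrictor pairs — does the scope hold? (s1,m1):fails  (s1,m3):fails  (s2,m1):fails  (s2,m2):fails  (s2,m3):fails  (s2,m4):fails  (s3,m3):fails  (s4,m1):fails  (s4,m2):holds  (s4,m4):fails
Scope holds for 1 pair(s), so the sentence is false.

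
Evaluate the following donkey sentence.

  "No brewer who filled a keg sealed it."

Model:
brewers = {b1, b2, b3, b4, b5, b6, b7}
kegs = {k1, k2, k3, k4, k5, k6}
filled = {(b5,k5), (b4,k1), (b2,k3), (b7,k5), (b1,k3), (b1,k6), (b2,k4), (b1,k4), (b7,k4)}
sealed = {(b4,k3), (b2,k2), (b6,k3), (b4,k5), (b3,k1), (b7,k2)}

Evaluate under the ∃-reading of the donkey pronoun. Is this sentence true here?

"it" takes "a keg" as antecedent — a donkey pronoun bound across the clause boundary.
Truth condition: for no (b,k) with filled(b,k) does sealed(b,k) hold.
Restrictor pairs — does the scope hold? (b1,k3):fails  (b1,k4):fails  (b1,k6):fails  (b2,k3):fails  (b2,k4):fails  (b4,k1):fails  (b5,k5):fails  (b7,k4):fails  (b7,k5):fails
Scope holds for no restrictor pair, so the sentence is true.

True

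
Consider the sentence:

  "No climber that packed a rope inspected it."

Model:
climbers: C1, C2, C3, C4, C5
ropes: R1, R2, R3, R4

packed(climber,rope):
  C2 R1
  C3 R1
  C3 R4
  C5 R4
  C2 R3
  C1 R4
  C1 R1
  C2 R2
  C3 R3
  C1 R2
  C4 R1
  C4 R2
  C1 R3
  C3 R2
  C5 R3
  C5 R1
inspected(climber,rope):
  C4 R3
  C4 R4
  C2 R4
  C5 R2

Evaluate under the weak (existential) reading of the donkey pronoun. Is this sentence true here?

True

"it" takes "a rope" as antecedent — a donkey pronoun bound across the clause boundary.
Truth condition: for no (c,r) with packed(c,r) does inspected(c,r) hold.
Restrictor pairs — does the scope hold? (C1,R1):fails  (C1,R2):fails  (C1,R3):fails  (C1,R4):fails  (C2,R1):fails  (C2,R2):fails  (C2,R3):fails  (C3,R1):fails  (C3,R2):fails  (C3,R3):fails  (C3,R4):fails  (C4,R1):fails  (C4,R2):fails  (C5,R1):fails  (C5,R3):fails  (C5,R4):fails
Scope holds for no restrictor pair, so the sentence is true.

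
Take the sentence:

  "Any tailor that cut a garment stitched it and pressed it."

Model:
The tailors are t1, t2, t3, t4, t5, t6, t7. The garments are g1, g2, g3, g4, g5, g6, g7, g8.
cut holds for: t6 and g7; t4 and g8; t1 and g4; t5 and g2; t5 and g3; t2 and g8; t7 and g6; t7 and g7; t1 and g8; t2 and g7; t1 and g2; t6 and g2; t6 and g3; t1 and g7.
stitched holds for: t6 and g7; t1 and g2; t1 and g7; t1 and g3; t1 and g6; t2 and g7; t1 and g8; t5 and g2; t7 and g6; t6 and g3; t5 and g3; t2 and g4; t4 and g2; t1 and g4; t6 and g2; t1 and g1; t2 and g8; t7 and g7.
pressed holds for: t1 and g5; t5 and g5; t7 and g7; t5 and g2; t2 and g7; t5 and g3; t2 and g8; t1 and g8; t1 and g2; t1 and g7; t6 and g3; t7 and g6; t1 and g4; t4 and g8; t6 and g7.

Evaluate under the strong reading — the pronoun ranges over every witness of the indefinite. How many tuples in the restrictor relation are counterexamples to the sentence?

2

"it" takes "a garment" as antecedent — a donkey pronoun bound across the clause boundary.
Strong reading: for every (t,g) with cut(t,g), stitched(t,g) ∧ pressed(t,g).
Restrictor pairs: (t1,g2) ✓  (t1,g4) ✓  (t1,g7) ✓  (t1,g8) ✓  (t2,g7) ✓  (t2,g8) ✓  (t4,g8) ✗  (t5,g2) ✓  (t5,g3) ✓  (t6,g2) ✗  (t6,g3) ✓  (t6,g7) ✓  (t7,g6) ✓  (t7,g7) ✓
Counterexamples (restrictor pairs failing the scope): 2.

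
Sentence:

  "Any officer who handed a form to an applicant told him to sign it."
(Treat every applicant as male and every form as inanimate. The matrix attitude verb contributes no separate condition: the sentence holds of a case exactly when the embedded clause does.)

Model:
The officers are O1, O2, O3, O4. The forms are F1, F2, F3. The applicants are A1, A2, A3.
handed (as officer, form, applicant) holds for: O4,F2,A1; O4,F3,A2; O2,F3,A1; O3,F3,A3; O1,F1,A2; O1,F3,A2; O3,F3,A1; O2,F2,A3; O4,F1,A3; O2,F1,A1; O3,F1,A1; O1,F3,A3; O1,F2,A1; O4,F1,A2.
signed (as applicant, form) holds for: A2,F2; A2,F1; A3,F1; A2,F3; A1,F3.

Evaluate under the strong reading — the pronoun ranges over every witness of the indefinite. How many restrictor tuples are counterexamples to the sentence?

"him" takes "an applicant" as antecedent and "it" takes "a form"; both are donkey pronouns co-varying with the restrictor.
Strong reading: for every (o,f,a) with handed(o,f,a), signed(a,f).
Restrictor triples: (O1,F1,A2)→signed(A2,F1) ✓  (O1,F2,A1)→signed(A1,F2) ✗  (O1,F3,A2)→signed(A2,F3) ✓  (O1,F3,A3)→signed(A3,F3) ✗  (O2,F1,A1)→signed(A1,F1) ✗  (O2,F2,A3)→signed(A3,F2) ✗  (O2,F3,A1)→signed(A1,F3) ✓  (O3,F1,A1)→signed(A1,F1) ✗  (O3,F3,A1)→signed(A1,F3) ✓  (O3,F3,A3)→signed(A3,F3) ✗  (O4,F1,A2)→signed(A2,F1) ✓  (O4,F1,A3)→signed(A3,F1) ✓  (O4,F2,A1)→signed(A1,F2) ✗  (O4,F3,A2)→signed(A2,F3) ✓
Counterexamples (restrictor triples failing the scope): 7.

7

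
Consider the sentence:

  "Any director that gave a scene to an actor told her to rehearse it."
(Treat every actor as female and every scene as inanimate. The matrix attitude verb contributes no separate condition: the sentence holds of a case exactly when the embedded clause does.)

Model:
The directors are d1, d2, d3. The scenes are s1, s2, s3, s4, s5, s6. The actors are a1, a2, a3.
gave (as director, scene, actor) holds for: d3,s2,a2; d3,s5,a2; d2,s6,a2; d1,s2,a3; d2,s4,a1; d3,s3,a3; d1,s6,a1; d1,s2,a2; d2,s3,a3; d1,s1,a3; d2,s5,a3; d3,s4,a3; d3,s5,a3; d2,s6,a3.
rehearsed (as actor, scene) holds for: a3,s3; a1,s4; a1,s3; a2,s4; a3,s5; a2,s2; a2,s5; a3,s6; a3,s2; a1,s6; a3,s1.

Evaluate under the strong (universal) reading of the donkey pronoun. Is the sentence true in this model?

False

"her" takes "an actor" as antecedent and "it" takes "a scene"; both are donkey pronouns co-varying with the restrictor.
Strong reading: for every (d,s,a) with gave(d,s,a), rehearsed(a,s).
Restrictor triples: (d1,s1,a3)→rehearsed(a3,s1) ✓  (d1,s2,a2)→rehearsed(a2,s2) ✓  (d1,s2,a3)→rehearsed(a3,s2) ✓  (d1,s6,a1)→rehearsed(a1,s6) ✓  (d2,s3,a3)→rehearsed(a3,s3) ✓  (d2,s4,a1)→rehearsed(a1,s4) ✓  (d2,s5,a3)→rehearsed(a3,s5) ✓  (d2,s6,a2)→rehearsed(a2,s6) ✗  (d2,s6,a3)→rehearsed(a3,s6) ✓  (d3,s2,a2)→rehearsed(a2,s2) ✓  (d3,s3,a3)→rehearsed(a3,s3) ✓  (d3,s4,a3)→rehearsed(a3,s4) ✗  (d3,s5,a2)→rehearsed(a2,s5) ✓  (d3,s5,a3)→rehearsed(a3,s5) ✓
Counterexample: (d2,s6,a2) — rehearsed(a2,s6) does not hold.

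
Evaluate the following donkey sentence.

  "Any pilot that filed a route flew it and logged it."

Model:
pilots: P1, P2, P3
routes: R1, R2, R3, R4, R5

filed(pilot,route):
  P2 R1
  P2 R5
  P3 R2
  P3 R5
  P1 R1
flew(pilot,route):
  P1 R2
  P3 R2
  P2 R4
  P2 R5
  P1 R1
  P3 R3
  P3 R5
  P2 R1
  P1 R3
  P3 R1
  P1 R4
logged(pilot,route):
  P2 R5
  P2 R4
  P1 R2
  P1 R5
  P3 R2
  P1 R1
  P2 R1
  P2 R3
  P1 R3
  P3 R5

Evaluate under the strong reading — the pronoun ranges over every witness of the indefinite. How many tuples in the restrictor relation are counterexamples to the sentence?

0

"it" takes "a route" as antecedent — a donkey pronoun bound across the clause boundary.
Strong reading: for every (p,r) with filed(p,r), flew(p,r) ∧ logged(p,r).
Restrictor pairs: (P1,R1) ✓  (P2,R1) ✓  (P2,R5) ✓  (P3,R2) ✓  (P3,R5) ✓
Counterexamples (restrictor pairs failing the scope): 0.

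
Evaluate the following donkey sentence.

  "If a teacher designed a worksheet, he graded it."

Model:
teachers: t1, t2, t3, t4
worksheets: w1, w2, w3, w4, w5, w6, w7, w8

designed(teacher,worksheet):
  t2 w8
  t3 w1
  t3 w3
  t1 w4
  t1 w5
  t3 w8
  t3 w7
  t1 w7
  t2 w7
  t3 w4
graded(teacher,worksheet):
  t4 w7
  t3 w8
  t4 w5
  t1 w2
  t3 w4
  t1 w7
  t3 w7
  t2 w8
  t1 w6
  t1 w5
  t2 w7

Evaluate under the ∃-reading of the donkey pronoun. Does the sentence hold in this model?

True

"it" takes "a worksheet" as antecedent — a donkey pronoun bound across the clause boundary.
Weak reading: every teacher t with some designed-worksheet has at least one designed-worksheet w such that graded(t,w).
Per teacher: t1:✓  t2:✓  t3:✓
Every teacher in the restrictor has a witness.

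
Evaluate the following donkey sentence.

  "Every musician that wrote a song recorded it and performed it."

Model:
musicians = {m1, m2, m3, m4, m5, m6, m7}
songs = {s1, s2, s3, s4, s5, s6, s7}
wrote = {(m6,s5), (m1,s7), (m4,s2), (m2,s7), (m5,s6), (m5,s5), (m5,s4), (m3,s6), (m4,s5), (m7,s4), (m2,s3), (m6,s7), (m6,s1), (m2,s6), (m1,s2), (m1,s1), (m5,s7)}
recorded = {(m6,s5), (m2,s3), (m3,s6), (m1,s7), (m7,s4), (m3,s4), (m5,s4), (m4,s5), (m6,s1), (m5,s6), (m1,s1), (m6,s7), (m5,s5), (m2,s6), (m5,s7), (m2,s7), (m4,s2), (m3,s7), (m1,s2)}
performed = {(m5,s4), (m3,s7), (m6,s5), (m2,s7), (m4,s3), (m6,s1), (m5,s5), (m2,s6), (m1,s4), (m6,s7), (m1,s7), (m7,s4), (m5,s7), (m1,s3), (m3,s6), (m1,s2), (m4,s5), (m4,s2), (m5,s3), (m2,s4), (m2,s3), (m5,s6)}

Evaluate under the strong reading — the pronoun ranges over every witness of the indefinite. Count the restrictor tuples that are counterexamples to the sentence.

"it" takes "a song" as antecedent — a donkey pronoun bound across the clause boundary.
Strong reading: for every (m,s) with wrote(m,s), recorded(m,s) ∧ performed(m,s).
Restrictor pairs: (m1,s1) ✗  (m1,s2) ✓  (m1,s7) ✓  (m2,s3) ✓  (m2,s6) ✓  (m2,s7) ✓  (m3,s6) ✓  (m4,s2) ✓  (m4,s5) ✓  (m5,s4) ✓  (m5,s5) ✓  (m5,s6) ✓  (m5,s7) ✓  (m6,s1) ✓  (m6,s5) ✓  (m6,s7) ✓  (m7,s4) ✓
Counterexamples (restrictor pairs failing the scope): 1.

1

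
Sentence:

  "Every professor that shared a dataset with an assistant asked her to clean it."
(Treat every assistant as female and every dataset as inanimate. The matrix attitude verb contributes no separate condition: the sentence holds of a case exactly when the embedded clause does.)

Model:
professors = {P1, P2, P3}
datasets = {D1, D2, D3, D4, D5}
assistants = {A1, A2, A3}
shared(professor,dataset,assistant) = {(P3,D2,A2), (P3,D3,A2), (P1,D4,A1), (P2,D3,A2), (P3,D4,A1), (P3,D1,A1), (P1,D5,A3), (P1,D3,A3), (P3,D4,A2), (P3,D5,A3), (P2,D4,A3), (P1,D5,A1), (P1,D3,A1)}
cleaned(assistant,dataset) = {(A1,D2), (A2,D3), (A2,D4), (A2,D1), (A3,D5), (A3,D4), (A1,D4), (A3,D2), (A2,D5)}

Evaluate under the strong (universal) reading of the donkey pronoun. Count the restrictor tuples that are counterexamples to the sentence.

5

"her" takes "an assistant" as antecedent and "it" takes "a dataset"; both are donkey pronouns co-varying with the restrictor.
Strong reading: for every (p,d,a) with shared(p,d,a), cleaned(a,d).
Restrictor triples: (P1,D3,A1)→cleaned(A1,D3) ✗  (P1,D3,A3)→cleaned(A3,D3) ✗  (P1,D4,A1)→cleaned(A1,D4) ✓  (P1,D5,A1)→cleaned(A1,D5) ✗  (P1,D5,A3)→cleaned(A3,D5) ✓  (P2,D3,A2)→cleaned(A2,D3) ✓  (P2,D4,A3)→cleaned(A3,D4) ✓  (P3,D1,A1)→cleaned(A1,D1) ✗  (P3,D2,A2)→cleaned(A2,D2) ✗  (P3,D3,A2)→cleaned(A2,D3) ✓  (P3,D4,A1)→cleaned(A1,D4) ✓  (P3,D4,A2)→cleaned(A2,D4) ✓  (P3,D5,A3)→cleaned(A3,D5) ✓
Counterexamples (restrictor triples failing the scope): 5.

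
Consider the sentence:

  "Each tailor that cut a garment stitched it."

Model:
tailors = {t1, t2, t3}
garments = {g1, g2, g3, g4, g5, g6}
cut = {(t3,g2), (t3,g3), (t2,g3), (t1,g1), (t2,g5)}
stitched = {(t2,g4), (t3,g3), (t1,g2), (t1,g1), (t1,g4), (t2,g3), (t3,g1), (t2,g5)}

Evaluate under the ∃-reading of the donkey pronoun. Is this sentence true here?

True

"it" takes "a garment" as antecedent — a donkey pronoun bound across the clause boundary.
Weak reading: every tailor t with some cut-garment has at least one cut-garment g such that stitched(t,g).
Per tailor: t1:✓  t2:✓  t3:✓
Every tailor in the restrictor has a witness.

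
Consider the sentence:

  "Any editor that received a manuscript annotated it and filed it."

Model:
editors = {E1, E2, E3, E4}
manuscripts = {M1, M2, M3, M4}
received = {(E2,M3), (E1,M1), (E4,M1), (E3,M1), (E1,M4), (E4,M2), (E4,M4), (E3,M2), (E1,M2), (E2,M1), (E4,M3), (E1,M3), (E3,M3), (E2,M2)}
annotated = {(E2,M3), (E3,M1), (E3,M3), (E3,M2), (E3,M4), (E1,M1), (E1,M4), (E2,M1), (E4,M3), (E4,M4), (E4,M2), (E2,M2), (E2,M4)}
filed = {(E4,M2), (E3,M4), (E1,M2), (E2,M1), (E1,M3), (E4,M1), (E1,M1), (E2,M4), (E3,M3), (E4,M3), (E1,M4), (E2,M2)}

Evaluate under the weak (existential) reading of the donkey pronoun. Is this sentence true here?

True

"it" takes "a manuscript" as antecedent — a donkey pronoun bound across the clause boundary.
Weak reading: every editor e with some received-manuscript has at least one received-manuscript m such that annotated(e,m) ∧ filed(e,m).
Per editor: E1:✓  E2:✓  E3:✓  E4:✓
Every editor in the restrictor has a witness.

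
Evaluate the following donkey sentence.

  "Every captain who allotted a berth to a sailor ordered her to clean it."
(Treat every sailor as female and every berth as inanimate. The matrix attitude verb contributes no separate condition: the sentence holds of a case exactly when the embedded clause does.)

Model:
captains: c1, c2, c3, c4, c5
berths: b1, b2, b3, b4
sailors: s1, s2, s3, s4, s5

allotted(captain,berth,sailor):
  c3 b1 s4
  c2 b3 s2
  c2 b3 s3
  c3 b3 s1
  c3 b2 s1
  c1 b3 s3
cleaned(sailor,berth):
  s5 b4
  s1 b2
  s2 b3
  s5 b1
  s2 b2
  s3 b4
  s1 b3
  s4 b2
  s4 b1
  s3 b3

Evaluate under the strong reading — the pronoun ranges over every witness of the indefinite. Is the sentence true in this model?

"her" takes "a sailor" as antecedent and "it" takes "a berth"; both are donkey pronouns co-varying with the restrictor.
Strong reading: for every (c,b,s) with allotted(c,b,s), cleaned(s,b).
Restrictor triples: (c1,b3,s3)→cleaned(s3,b3) ✓  (c2,b3,s2)→cleaned(s2,b3) ✓  (c2,b3,s3)→cleaned(s3,b3) ✓  (c3,b1,s4)→cleaned(s4,b1) ✓  (c3,b2,s1)→cleaned(s1,b2) ✓  (c3,b3,s1)→cleaned(s1,b3) ✓
Every restrictor triple satisfies the scope.

True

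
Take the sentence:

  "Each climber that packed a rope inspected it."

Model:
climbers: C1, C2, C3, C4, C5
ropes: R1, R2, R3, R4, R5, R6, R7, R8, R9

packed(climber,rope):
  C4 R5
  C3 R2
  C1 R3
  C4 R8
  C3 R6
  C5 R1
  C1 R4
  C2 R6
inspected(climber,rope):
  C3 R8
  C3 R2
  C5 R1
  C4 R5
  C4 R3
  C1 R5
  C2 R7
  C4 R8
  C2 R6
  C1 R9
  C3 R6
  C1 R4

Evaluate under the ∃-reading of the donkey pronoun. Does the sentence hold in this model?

True

"it" takes "a rope" as antecedent — a donkey pronoun bound across the clause boundary.
Weak reading: every climber c with some packed-rope has at least one packed-rope r such that inspected(c,r).
Per climber: C1:✓  C2:✓  C3:✓  C4:✓  C5:✓
Every climber in the restrictor has a witness.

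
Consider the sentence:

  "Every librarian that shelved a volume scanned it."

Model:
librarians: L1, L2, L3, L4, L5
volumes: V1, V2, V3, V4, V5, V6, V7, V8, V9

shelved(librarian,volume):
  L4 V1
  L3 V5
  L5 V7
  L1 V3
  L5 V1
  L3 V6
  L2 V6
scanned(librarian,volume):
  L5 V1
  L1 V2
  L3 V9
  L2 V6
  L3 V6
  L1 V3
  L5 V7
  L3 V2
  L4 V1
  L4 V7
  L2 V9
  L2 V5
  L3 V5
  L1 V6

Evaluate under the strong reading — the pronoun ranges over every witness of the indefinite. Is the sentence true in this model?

"it" takes "a volume" as antecedent — a donkey pronoun bound across the clause boundary.
Strong reading: for every (l,v) with shelved(l,v), scanned(l,v).
Restrictor pairs: (L1,V3) ✓  (L2,V6) ✓  (L3,V5) ✓  (L3,V6) ✓  (L4,V1) ✓  (L5,V1) ✓  (L5,V7) ✓
Every restrictor pair satisfies the scope.

True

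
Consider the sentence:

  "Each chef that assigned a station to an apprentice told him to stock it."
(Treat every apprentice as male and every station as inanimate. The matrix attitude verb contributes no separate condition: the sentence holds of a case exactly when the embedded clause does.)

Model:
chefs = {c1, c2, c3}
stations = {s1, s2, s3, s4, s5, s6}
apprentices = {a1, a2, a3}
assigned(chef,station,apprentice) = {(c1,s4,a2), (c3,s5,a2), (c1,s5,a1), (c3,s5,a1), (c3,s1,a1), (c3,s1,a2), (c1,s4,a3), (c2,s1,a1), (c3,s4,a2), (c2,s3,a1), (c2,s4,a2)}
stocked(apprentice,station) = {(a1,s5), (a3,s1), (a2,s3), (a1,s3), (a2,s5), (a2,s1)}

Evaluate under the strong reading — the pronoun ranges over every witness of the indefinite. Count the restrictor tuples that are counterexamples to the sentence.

"him" takes "an apprentice" as antecedent and "it" takes "a station"; both are donkey pronouns co-varying with the restrictor.
Strong reading: for every (c,s,a) with assigned(c,s,a), stocked(a,s).
Restrictor triples: (c1,s4,a2)→stocked(a2,s4) ✗  (c1,s4,a3)→stocked(a3,s4) ✗  (c1,s5,a1)→stocked(a1,s5) ✓  (c2,s1,a1)→stocked(a1,s1) ✗  (c2,s3,a1)→stocked(a1,s3) ✓  (c2,s4,a2)→stocked(a2,s4) ✗  (c3,s1,a1)→stocked(a1,s1) ✗  (c3,s1,a2)→stocked(a2,s1) ✓  (c3,s4,a2)→stocked(a2,s4) ✗  (c3,s5,a1)→stocked(a1,s5) ✓  (c3,s5,a2)→stocked(a2,s5) ✓
Counterexamples (restrictor triples failing the scope): 6.

6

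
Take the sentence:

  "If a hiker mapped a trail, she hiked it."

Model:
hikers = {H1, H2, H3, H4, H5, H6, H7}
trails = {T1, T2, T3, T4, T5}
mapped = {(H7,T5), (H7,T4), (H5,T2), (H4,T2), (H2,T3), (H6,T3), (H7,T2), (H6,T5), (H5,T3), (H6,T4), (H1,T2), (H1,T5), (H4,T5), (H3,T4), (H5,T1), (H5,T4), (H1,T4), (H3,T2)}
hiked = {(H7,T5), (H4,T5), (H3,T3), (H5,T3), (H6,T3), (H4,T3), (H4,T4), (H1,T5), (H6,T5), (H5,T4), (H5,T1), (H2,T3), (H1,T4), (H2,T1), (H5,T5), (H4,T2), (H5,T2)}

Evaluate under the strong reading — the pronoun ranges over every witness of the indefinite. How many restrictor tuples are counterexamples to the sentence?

"it" takes "a trail" as antecedent — a donkey pronoun bound across the clause boundary.
Strong reading: for every (h,t) with mapped(h,t), hiked(h,t).
Restrictor pairs: (H1,T2) ✗  (H1,T4) ✓  (H1,T5) ✓  (H2,T3) ✓  (H3,T2) ✗  (H3,T4) ✗  (H4,T2) ✓  (H4,T5) ✓  (H5,T1) ✓  (H5,T2) ✓  (H5,T3) ✓  (H5,T4) ✓  (H6,T3) ✓  (H6,T4) ✗  (H6,T5) ✓  (H7,T2) ✗  (H7,T4) ✗  (H7,T5) ✓
Counterexamples (restrictor pairs failing the scope): 6.

6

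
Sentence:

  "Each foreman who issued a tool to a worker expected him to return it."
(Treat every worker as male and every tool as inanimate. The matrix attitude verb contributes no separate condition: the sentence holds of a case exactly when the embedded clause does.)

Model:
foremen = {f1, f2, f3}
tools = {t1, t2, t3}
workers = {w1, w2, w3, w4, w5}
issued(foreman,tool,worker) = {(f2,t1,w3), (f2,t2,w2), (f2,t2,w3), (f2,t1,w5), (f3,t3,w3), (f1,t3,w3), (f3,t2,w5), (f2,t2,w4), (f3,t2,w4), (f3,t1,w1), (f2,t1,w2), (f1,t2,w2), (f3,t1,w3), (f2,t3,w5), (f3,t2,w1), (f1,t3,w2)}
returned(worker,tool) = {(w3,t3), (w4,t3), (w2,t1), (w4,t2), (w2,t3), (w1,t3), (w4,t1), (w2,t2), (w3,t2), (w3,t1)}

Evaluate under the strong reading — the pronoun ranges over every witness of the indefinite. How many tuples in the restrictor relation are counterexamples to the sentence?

"him" takes "a worker" as antecedent and "it" takes "a tool"; both are donkey pronouns co-varying with the restrictor.
Strong reading: for every (f,t,w) with issued(f,t,w), returned(w,t).
Restrictor triples: (f1,t2,w2)→returned(w2,t2) ✓  (f1,t3,w2)→returned(w2,t3) ✓  (f1,t3,w3)→returned(w3,t3) ✓  (f2,t1,w2)→returned(w2,t1) ✓  (f2,t1,w3)→returned(w3,t1) ✓  (f2,t1,w5)→returned(w5,t1) ✗  (f2,t2,w2)→returned(w2,t2) ✓  (f2,t2,w3)→returned(w3,t2) ✓  (f2,t2,w4)→returned(w4,t2) ✓  (f2,t3,w5)→returned(w5,t3) ✗  (f3,t1,w1)→returned(w1,t1) ✗  (f3,t1,w3)→returned(w3,t1) ✓  (f3,t2,w1)→returned(w1,t2) ✗  (f3,t2,w4)→returned(w4,t2) ✓  (f3,t2,w5)→returned(w5,t2) ✗  (f3,t3,w3)→returned(w3,t3) ✓
Counterexamples (restrictor triples failing the scope): 5.

5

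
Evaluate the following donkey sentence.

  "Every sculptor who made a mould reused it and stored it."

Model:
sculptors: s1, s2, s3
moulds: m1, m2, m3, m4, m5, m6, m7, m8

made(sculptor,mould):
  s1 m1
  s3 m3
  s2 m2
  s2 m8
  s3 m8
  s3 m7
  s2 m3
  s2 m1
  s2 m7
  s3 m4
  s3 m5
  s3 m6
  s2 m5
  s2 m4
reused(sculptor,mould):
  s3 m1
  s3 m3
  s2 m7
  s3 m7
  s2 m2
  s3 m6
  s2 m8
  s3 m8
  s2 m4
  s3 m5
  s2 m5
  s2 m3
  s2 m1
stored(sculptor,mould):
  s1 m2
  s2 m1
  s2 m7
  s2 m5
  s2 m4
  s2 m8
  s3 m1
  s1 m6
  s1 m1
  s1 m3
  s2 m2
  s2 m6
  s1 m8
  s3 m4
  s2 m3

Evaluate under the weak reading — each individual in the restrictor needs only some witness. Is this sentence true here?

False

"it" takes "a mould" as antecedent — a donkey pronoun bound across the clause boundary.
Weak reading: every sculptor s with some made-mould has at least one made-mould m such that reused(s,m) ∧ stored(s,m).
Per sculptor: s1:✗  s2:✓  s3:✗
s1 has no witness among its made-moulds.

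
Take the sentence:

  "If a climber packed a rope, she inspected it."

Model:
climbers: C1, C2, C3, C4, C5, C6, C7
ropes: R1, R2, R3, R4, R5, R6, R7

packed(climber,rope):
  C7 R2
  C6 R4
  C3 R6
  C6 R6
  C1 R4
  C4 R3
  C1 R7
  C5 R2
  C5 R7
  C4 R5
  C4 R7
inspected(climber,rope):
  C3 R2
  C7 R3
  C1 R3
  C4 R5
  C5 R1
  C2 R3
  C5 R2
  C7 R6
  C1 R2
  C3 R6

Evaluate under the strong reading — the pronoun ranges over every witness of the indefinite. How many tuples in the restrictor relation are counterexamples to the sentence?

8

"it" takes "a rope" as antecedent — a donkey pronoun bound across the clause boundary.
Strong reading: for every (c,r) with packed(c,r), inspected(c,r).
Restrictor pairs: (C1,R4) ✗  (C1,R7) ✗  (C3,R6) ✓  (C4,R3) ✗  (C4,R5) ✓  (C4,R7) ✗  (C5,R2) ✓  (C5,R7) ✗  (C6,R4) ✗  (C6,R6) ✗  (C7,R2) ✗
Counterexamples (restrictor pairs failing the scope): 8.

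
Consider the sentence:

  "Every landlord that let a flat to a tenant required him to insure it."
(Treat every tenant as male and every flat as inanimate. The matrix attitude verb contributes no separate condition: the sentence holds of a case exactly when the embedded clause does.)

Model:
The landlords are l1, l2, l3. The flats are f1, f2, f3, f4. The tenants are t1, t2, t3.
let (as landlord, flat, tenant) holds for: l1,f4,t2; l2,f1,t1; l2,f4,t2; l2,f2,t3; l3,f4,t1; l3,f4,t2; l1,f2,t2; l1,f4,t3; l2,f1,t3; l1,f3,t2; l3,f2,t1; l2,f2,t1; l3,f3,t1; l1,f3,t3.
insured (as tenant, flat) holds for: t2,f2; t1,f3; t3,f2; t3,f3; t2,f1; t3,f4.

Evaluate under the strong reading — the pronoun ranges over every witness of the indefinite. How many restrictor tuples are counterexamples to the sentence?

"him" takes "a tenant" as antecedent and "it" takes "a flat"; both are donkey pronouns co-varying with the restrictor.
Strong reading: for every (l,f,t) with let(l,f,t), insured(t,f).
Restrictor triples: (l1,f2,t2)→insured(t2,f2) ✓  (l1,f3,t2)→insured(t2,f3) ✗  (l1,f3,t3)→insured(t3,f3) ✓  (l1,f4,t2)→insured(t2,f4) ✗  (l1,f4,t3)→insured(t3,f4) ✓  (l2,f1,t1)→insured(t1,f1) ✗  (l2,f1,t3)→insured(t3,f1) ✗  (l2,f2,t1)→insured(t1,f2) ✗  (l2,f2,t3)→insured(t3,f2) ✓  (l2,f4,t2)→insured(t2,f4) ✗  (l3,f2,t1)→insured(t1,f2) ✗  (l3,f3,t1)→insured(t1,f3) ✓  (l3,f4,t1)→insured(t1,f4) ✗  (l3,f4,t2)→insured(t2,f4) ✗
Counterexamples (restrictor triples failing the scope): 9.

9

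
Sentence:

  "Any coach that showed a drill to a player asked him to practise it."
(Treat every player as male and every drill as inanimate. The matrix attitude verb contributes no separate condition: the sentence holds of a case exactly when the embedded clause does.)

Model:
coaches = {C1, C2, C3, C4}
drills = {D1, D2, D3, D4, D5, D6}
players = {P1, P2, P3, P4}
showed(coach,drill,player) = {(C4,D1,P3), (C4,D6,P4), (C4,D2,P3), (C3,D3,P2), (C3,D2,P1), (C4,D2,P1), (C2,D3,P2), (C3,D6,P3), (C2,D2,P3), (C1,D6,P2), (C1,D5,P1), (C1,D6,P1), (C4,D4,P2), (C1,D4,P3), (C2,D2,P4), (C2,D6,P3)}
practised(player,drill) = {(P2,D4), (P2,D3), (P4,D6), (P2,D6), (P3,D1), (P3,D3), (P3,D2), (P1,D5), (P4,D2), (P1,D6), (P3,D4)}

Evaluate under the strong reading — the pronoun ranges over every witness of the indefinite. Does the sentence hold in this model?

"him" takes "a player" as antecedent and "it" takes "a drill"; both are donkey pronouns co-varying with the restrictor.
Strong reading: for every (c,d,p) with showed(c,d,p), practised(p,d).
Restrictor triples: (C1,D4,P3)→practised(P3,D4) ✓  (C1,D5,P1)→practised(P1,D5) ✓  (C1,D6,P1)→practised(P1,D6) ✓  (C1,D6,P2)→practised(P2,D6) ✓  (C2,D2,P3)→practised(P3,D2) ✓  (C2,D2,P4)→practised(P4,D2) ✓  (C2,D3,P2)→practised(P2,D3) ✓  (C2,D6,P3)→practised(P3,D6) ✗  (C3,D2,P1)→practised(P1,D2) ✗  (C3,D3,P2)→practised(P2,D3) ✓  (C3,D6,P3)→practised(P3,D6) ✗  (C4,D1,P3)→practised(P3,D1) ✓  (C4,D2,P1)→practised(P1,D2) ✗  (C4,D2,P3)→practised(P3,D2) ✓  (C4,D4,P2)→practised(P2,D4) ✓  (C4,D6,P4)→practised(P4,D6) ✓
Counterexample: (C2,D6,P3) — practised(P3,D6) does not hold.

False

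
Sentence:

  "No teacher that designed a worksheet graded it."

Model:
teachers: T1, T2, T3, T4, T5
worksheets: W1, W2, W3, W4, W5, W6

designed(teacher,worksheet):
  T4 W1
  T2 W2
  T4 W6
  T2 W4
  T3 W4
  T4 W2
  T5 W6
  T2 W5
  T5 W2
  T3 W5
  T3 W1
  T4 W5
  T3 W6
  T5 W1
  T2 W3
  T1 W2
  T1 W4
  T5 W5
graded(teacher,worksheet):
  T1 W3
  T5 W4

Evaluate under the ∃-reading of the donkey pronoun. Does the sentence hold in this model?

True

"it" takes "a worksheet" as antecedent — a donkey pronoun bound across the clause boundary.
Truth condition: for no (t,w) with designed(t,w) does graded(t,w) hold.
Restrictor pairs — does the scope hold? (T1,W2):fails  (T1,W4):fails  (T2,W2):fails  (T2,W3):fails  (T2,W4):fails  (T2,W5):fails  (T3,W1):fails  (T3,W4):fails  (T3,W5):fails  (T3,W6):fails  (T4,W1):fails  (T4,W2):fails  (T4,W5):fails  (T4,W6):fails  (T5,W1):fails  (T5,W2):fails  (T5,W5):fails  (T5,W6):fails
Scope holds for no restrictor pair, so the sentence is true.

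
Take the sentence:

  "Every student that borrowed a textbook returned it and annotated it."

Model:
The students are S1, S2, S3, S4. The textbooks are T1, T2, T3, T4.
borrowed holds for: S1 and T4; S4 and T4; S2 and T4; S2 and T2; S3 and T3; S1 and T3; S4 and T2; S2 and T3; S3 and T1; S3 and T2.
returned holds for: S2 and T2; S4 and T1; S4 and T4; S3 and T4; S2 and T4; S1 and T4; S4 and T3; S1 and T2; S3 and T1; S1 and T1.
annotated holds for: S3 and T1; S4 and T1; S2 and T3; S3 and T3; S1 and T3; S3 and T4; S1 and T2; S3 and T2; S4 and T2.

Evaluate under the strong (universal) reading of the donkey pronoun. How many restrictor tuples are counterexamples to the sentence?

9

"it" takes "a textbook" as antecedent — a donkey pronoun bound across the clause boundary.
Strong reading: for every (s,t) with borrowed(s,t), returned(s,t) ∧ annotated(s,t).
Restrictor pairs: (S1,T3) ✗  (S1,T4) ✗  (S2,T2) ✗  (S2,T3) ✗  (S2,T4) ✗  (S3,T1) ✓  (S3,T2) ✗  (S3,T3) ✗  (S4,T2) ✗  (S4,T4) ✗
Counterexamples (restrictor pairs failing the scope): 9.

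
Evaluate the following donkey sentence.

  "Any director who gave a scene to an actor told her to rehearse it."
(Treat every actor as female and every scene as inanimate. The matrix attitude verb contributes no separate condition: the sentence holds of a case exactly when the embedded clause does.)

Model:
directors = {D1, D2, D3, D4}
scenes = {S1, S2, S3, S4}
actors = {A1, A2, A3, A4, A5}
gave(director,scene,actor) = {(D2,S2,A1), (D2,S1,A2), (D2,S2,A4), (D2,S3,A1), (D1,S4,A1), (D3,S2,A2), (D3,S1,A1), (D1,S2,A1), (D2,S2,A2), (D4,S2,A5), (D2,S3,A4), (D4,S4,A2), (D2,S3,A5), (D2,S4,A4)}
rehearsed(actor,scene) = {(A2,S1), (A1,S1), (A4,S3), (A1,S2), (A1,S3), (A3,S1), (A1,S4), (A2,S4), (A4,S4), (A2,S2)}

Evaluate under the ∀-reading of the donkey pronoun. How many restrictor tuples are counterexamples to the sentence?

"her" takes "an actor" as antecedent and "it" takes "a scene"; both are donkey pronouns co-varying with the restrictor.
Strong reading: for every (d,s,a) with gave(d,s,a), rehearsed(a,s).
Restrictor triples: (D1,S2,A1)→rehearsed(A1,S2) ✓  (D1,S4,A1)→rehearsed(A1,S4) ✓  (D2,S1,A2)→rehearsed(A2,S1) ✓  (D2,S2,A1)→rehearsed(A1,S2) ✓  (D2,S2,A2)→rehearsed(A2,S2) ✓  (D2,S2,A4)→rehearsed(A4,S2) ✗  (D2,S3,A1)→rehearsed(A1,S3) ✓  (D2,S3,A4)→rehearsed(A4,S3) ✓  (D2,S3,A5)→rehearsed(A5,S3) ✗  (D2,S4,A4)→rehearsed(A4,S4) ✓  (D3,S1,A1)→rehearsed(A1,S1) ✓  (D3,S2,A2)→rehearsed(A2,S2) ✓  (D4,S2,A5)→rehearsed(A5,S2) ✗  (D4,S4,A2)→rehearsed(A2,S4) ✓
Counterexamples (restrictor triples failing the scope): 3.

3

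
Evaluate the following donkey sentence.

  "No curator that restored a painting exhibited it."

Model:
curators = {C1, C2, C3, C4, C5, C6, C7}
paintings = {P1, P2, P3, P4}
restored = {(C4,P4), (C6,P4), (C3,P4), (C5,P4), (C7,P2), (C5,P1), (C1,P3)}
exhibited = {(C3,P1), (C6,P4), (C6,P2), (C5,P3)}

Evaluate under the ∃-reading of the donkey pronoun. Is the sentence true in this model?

"it" takes "a painting" as antecedent — a donkey pronoun bound across the clause boundary.
Truth condition: for no (c,p) with restored(c,p) does exhibited(c,p) hold.
Restrictor pairs — does the scope hold? (C1,P3):fails  (C3,P4):fails  (C4,P4):fails  (C5,P1):fails  (C5,P4):fails  (C6,P4):holds  (C7,P2):fails
Scope holds for 1 pair(s), so the sentence is false.

False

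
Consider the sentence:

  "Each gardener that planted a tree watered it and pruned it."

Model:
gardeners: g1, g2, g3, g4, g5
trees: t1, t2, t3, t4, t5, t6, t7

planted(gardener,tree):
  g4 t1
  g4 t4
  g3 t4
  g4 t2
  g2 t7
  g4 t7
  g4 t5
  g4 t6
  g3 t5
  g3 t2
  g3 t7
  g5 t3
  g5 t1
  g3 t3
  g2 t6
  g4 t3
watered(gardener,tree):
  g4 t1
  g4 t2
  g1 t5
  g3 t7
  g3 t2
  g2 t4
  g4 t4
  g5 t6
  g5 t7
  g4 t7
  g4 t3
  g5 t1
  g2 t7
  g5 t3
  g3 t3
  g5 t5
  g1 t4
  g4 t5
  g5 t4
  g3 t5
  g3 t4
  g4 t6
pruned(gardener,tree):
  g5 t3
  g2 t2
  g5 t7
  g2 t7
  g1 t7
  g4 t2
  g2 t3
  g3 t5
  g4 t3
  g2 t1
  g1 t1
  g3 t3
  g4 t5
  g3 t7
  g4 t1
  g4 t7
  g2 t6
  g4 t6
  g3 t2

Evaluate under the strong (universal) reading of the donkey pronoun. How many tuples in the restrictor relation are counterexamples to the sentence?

4

"it" takes "a tree" as antecedent — a donkey pronoun bound across the clause boundary.
Strong reading: for every (g,t) with planted(g,t), watered(g,t) ∧ pruned(g,t).
Restrictor pairs: (g2,t6) ✗  (g2,t7) ✓  (g3,t2) ✓  (g3,t3) ✓  (g3,t4) ✗  (g3,t5) ✓  (g3,t7) ✓  (g4,t1) ✓  (g4,t2) ✓  (g4,t3) ✓  (g4,t4) ✗  (g4,t5) ✓  (g4,t6) ✓  (g4,t7) ✓  (g5,t1) ✗  (g5,t3) ✓
Counterexamples (restrictor pairs failing the scope): 4.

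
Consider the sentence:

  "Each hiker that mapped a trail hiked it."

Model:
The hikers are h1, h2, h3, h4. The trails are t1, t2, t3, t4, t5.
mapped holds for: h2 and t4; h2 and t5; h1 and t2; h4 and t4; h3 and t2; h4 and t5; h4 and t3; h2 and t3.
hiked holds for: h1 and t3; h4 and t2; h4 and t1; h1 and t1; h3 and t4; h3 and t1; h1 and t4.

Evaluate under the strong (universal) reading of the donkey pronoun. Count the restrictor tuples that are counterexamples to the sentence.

8

"it" takes "a trail" as antecedent — a donkey pronoun bound across the clause boundary.
Strong reading: for every (h,t) with mapped(h,t), hiked(h,t).
Restrictor pairs: (h1,t2) ✗  (h2,t3) ✗  (h2,t4) ✗  (h2,t5) ✗  (h3,t2) ✗  (h4,t3) ✗  (h4,t4) ✗  (h4,t5) ✗
Counterexamples (restrictor pairs failing the scope): 8.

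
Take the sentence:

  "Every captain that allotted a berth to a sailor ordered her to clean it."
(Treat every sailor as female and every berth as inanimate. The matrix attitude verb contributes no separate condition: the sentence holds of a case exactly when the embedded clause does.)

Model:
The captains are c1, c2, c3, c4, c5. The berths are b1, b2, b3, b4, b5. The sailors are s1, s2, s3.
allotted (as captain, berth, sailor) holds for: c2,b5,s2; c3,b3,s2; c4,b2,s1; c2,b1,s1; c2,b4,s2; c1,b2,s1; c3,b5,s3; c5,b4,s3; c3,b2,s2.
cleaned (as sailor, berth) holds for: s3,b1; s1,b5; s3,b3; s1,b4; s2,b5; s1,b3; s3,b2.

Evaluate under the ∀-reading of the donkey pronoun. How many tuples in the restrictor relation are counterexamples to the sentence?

8

"her" takes "a sailor" as antecedent and "it" takes "a berth"; both are donkey pronouns co-varying with the restrictor.
Strong reading: for every (c,b,s) with allotted(c,b,s), cleaned(s,b).
Restrictor triples: (c1,b2,s1)→cleaned(s1,b2) ✗  (c2,b1,s1)→cleaned(s1,b1) ✗  (c2,b4,s2)→cleaned(s2,b4) ✗  (c2,b5,s2)→cleaned(s2,b5) ✓  (c3,b2,s2)→cleaned(s2,b2) ✗  (c3,b3,s2)→cleaned(s2,b3) ✗  (c3,b5,s3)→cleaned(s3,b5) ✗  (c4,b2,s1)→cleaned(s1,b2) ✗  (c5,b4,s3)→cleaned(s3,b4) ✗
Counterexamples (restrictor triples failing the scope): 8.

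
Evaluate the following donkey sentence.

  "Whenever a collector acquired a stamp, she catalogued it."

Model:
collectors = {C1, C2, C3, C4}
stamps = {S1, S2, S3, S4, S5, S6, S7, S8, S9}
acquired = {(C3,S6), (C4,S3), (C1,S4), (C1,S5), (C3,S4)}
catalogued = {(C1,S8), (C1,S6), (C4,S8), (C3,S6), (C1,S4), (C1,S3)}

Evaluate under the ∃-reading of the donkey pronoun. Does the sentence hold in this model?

False

"it" takes "a stamp" as antecedent — a donkey pronoun bound across the clause boundary.
Weak reading: every collector c with some acquired-stamp has at least one acquired-stamp s such that catalogued(c,s).
Per collector: C1:✓  C3:✓  C4:✗
C4 has no witness among its acquired-stamps.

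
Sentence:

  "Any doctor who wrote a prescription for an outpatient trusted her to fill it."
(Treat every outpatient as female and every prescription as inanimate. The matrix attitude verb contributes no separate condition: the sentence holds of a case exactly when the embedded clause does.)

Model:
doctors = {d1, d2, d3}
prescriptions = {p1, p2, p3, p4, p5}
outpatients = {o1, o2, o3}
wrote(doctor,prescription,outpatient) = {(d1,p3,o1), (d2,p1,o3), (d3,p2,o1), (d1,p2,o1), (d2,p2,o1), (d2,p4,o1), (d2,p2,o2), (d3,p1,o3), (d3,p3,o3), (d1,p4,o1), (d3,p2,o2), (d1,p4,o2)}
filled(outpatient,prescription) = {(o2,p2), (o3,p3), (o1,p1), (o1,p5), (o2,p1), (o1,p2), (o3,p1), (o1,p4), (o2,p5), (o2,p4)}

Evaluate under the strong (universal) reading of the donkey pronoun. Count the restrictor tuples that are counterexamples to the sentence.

"her" takes "an outpatient" as antecedent and "it" takes "a prescription"; both are donkey pronouns co-varying with the restrictor.
Strong reading: for every (d,p,o) with wrote(d,p,o), filled(o,p).
Restrictor triples: (d1,p2,o1)→filled(o1,p2) ✓  (d1,p3,o1)→filled(o1,p3) ✗  (d1,p4,o1)→filled(o1,p4) ✓  (d1,p4,o2)→filled(o2,p4) ✓  (d2,p1,o3)→filled(o3,p1) ✓  (d2,p2,o1)→filled(o1,p2) ✓  (d2,p2,o2)→filled(o2,p2) ✓  (d2,p4,o1)→filled(o1,p4) ✓  (d3,p1,o3)→filled(o3,p1) ✓  (d3,p2,o1)→filled(o1,p2) ✓  (d3,p2,o2)→filled(o2,p2) ✓  (d3,p3,o3)→filled(o3,p3) ✓
Counterexamples (restrictor triples failing the scope): 1.

1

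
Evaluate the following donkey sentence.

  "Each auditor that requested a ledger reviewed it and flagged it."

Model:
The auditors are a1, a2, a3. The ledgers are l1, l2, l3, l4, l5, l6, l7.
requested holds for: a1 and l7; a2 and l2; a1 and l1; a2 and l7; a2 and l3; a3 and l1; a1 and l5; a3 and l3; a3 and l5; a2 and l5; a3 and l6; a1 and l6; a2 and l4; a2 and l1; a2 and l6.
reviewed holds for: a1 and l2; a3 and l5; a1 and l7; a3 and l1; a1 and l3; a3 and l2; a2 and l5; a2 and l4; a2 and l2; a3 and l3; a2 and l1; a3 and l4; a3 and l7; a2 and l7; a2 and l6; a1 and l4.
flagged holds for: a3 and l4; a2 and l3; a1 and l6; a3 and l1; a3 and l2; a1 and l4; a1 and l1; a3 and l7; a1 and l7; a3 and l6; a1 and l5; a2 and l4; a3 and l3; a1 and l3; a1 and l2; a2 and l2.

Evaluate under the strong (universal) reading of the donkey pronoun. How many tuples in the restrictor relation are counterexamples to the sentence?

10

"it" takes "a ledger" as antecedent — a donkey pronoun bound across the clause boundary.
Strong reading: for every (a,l) with requested(a,l), reviewed(a,l) ∧ flagged(a,l).
Restrictor pairs: (a1,l1) ✗  (a1,l5) ✗  (a1,l6) ✗  (a1,l7) ✓  (a2,l1) ✗  (a2,l2) ✓  (a2,l3) ✗  (a2,l4) ✓  (a2,l5) ✗  (a2,l6) ✗  (a2,l7) ✗  (a3,l1) ✓  (a3,l3) ✓  (a3,l5) ✗  (a3,l6) ✗
Counterexamples (restrictor pairs failing the scope): 10.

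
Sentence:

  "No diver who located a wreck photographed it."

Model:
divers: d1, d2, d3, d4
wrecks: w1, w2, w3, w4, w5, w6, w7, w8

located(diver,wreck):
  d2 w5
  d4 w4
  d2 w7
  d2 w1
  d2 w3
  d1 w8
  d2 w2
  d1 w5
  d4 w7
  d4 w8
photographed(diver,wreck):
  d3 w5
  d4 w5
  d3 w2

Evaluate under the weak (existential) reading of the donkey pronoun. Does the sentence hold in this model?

True

"it" takes "a wreck" as antecedent — a donkey pronoun bound across the clause boundary.
Truth condition: for no (d,w) with located(d,w) does photographed(d,w) hold.
Restrictor pairs — does the scope hold? (d1,w5):fails  (d1,w8):fails  (d2,w1):fails  (d2,w2):fails  (d2,w3):fails  (d2,w5):fails  (d2,w7):fails  (d4,w4):fails  (d4,w7):fails  (d4,w8):fails
Scope holds for no restrictor pair, so the sentence is true.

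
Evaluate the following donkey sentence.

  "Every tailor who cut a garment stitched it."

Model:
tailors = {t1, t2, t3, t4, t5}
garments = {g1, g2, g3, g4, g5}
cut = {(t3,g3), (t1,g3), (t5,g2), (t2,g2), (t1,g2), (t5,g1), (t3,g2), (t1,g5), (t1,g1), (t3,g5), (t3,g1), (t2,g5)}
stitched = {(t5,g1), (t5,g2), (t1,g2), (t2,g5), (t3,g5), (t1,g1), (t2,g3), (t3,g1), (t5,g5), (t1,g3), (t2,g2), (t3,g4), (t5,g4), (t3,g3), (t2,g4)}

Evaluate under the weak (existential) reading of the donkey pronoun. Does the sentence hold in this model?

True

"it" takes "a garment" as antecedent — a donkey pronoun bound across the clause boundary.
Weak reading: every tailor t with some cut-garment has at least one cut-garment g such that stitched(t,g).
Per tailor: t1:✓  t2:✓  t3:✓  t5:✓
Every tailor in the restrictor has a witness.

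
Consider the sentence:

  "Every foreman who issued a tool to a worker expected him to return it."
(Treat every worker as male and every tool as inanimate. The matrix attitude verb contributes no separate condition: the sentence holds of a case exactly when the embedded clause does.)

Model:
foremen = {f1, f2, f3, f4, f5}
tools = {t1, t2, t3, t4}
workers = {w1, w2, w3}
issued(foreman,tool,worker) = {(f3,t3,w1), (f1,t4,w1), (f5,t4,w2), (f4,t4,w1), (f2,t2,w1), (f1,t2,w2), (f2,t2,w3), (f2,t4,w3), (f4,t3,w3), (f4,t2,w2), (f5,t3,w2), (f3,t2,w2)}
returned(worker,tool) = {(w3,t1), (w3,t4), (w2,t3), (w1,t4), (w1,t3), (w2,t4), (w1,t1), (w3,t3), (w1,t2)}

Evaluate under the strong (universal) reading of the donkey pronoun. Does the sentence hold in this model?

False

"him" takes "a worker" as antecedent and "it" takes "a tool"; both are donkey pronouns co-varying with the restrictor.
Strong reading: for every (f,t,w) with issued(f,t,w), returned(w,t).
Restrictor triples: (f1,t2,w2)→returned(w2,t2) ✗  (f1,t4,w1)→returned(w1,t4) ✓  (f2,t2,w1)→returned(w1,t2) ✓  (f2,t2,w3)→returned(w3,t2) ✗  (f2,t4,w3)→returned(w3,t4) ✓  (f3,t2,w2)→returned(w2,t2) ✗  (f3,t3,w1)→returned(w1,t3) ✓  (f4,t2,w2)→returned(w2,t2) ✗  (f4,t3,w3)→returned(w3,t3) ✓  (f4,t4,w1)→returned(w1,t4) ✓  (f5,t3,w2)→returned(w2,t3) ✓  (f5,t4,w2)→returned(w2,t4) ✓
Counterexample: (f1,t2,w2) — returned(w2,t2) does not hold.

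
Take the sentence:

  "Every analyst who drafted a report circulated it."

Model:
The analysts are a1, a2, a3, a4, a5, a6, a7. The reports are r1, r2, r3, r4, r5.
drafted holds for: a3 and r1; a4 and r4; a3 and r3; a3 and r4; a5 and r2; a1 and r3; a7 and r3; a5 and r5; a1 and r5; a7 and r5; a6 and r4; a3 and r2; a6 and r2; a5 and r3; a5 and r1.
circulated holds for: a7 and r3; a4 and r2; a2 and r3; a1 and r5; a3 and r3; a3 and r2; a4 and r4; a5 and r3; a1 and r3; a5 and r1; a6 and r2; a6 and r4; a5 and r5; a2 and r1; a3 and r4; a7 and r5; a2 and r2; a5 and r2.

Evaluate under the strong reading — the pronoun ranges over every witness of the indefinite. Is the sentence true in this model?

"it" takes "a report" as antecedent — a donkey pronoun bound across the clause boundary.
Strong reading: for every (a,r) with drafted(a,r), circulated(a,r).
Restrictor pairs: (a1,r3) ✓  (a1,r5) ✓  (a3,r1) ✗  (a3,r2) ✓  (a3,r3) ✓  (a3,r4) ✓  (a4,r4) ✓  (a5,r1) ✓  (a5,r2) ✓  (a5,r3) ✓  (a5,r5) ✓  (a6,r2) ✓  (a6,r4) ✓  (a7,r3) ✓  (a7,r5) ✓
Counterexample: (a3,r1) is in drafted but fails the scope.

False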